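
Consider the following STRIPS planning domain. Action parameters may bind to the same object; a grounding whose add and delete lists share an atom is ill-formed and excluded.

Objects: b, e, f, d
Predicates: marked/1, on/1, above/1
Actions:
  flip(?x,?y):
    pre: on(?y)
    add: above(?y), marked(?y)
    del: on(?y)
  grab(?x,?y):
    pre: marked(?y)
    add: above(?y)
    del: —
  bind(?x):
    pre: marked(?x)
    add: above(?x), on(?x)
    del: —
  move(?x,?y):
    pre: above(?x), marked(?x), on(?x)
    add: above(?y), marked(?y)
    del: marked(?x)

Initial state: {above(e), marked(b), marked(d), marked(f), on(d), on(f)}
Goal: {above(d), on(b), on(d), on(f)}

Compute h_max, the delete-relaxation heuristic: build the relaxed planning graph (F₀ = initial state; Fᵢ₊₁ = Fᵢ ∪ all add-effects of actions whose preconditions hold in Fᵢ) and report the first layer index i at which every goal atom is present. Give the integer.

1

F0 = init (6 atoms)
F1 = F0 ∪ {above(b), above(d), above(f), on(b)}  (10 atoms)
goal ⊆ F1  ⇒  h_max = 1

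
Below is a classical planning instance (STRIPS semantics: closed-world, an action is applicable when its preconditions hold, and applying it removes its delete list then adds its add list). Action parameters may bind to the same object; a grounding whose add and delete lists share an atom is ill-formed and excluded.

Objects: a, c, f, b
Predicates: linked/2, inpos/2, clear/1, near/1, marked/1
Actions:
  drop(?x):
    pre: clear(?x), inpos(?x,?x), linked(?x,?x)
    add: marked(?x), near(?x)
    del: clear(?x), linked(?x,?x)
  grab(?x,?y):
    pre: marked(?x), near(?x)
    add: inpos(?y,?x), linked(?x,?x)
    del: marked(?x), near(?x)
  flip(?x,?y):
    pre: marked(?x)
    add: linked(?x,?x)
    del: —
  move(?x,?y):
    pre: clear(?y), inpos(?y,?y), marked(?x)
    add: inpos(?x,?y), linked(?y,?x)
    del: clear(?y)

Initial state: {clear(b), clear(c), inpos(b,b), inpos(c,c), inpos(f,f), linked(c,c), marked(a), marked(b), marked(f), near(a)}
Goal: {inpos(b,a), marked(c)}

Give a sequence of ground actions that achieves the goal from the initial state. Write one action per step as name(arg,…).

drop(c); grab(a,b)

1. drop(c)  →  {clear(b), inpos(b,b), inpos(c,c), inpos(f,f), marked(a), marked(b), marked(c), marked(f), near(a), near(c)}
2. grab(a,b)  →  {clear(b), inpos(b,a), inpos(b,b), inpos(c,c), inpos(f,f), linked(a,a), marked(b), marked(c), marked(f), near(c)}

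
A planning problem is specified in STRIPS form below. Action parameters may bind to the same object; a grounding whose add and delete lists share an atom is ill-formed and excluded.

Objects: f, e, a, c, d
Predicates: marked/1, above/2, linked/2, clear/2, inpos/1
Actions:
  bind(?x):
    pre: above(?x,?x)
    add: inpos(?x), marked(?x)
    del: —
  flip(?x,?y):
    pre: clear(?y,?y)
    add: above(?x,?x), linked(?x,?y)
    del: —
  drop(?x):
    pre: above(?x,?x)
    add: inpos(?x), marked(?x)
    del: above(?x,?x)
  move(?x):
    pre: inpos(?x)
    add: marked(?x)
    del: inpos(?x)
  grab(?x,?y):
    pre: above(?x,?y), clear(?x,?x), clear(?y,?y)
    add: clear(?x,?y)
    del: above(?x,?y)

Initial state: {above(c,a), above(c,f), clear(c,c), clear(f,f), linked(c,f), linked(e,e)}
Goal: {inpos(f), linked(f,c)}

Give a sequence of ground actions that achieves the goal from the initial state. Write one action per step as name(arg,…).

flip(f,c); bind(f)

1. flip(f,c)  →  {above(c,a), above(c,f), above(f,f), clear(c,c), clear(f,f), linked(c,f), linked(e,e), linked(f,c)}
2. bind(f)  →  {above(c,a), above(c,f), above(f,f), clear(c,c), clear(f,f), inpos(f), linked(c,f), linked(e,e), linked(f,c), marked(f)}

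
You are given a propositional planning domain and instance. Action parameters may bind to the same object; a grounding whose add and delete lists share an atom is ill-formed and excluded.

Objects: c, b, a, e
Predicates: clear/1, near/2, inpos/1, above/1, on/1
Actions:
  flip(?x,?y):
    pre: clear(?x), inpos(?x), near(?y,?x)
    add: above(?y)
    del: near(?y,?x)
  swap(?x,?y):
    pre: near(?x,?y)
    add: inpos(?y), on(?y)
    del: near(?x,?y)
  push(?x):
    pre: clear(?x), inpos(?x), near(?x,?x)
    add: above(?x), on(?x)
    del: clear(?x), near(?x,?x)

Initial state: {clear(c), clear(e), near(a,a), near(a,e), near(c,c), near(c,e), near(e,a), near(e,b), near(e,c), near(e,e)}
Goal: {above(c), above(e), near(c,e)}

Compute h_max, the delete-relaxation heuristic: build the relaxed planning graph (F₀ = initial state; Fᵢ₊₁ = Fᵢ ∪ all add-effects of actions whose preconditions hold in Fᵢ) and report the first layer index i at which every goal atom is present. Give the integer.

F0 = init (10 atoms)
F1 = F0 ∪ {inpos(a), inpos(b), inpos(c), inpos(e), on(a), on(b), on(c), on(e)}  (18 atoms)
F2 = F1 ∪ {above(a), above(c), above(e)}  (21 atoms)
goal ⊆ F2  ⇒  h_max = 2

2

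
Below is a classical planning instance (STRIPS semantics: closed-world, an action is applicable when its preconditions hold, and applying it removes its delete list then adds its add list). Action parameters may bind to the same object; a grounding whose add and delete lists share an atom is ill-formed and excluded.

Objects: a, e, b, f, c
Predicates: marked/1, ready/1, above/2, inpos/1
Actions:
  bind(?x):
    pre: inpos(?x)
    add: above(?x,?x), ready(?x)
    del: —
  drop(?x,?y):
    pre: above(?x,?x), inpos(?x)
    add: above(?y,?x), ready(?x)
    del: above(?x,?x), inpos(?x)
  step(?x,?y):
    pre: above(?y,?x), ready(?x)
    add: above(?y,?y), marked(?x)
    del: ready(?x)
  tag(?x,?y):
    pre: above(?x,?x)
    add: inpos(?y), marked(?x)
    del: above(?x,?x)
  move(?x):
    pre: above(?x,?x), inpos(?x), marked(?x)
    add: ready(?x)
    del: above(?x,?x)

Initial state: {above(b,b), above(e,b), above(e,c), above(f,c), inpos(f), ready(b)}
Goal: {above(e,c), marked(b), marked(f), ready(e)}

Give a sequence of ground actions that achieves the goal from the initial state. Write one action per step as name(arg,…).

1. bind(f)  →  {above(b,b), above(e,b), above(e,c), above(f,c), above(f,f), inpos(f), ready(b), ready(f)}
2. step(b,e)  →  {above(b,b), above(e,b), above(e,c), above(e,e), above(f,c), above(f,f), inpos(f), marked(b), ready(f)}
3. tag(f,e)  →  {above(b,b), above(e,b), above(e,c), above(e,e), above(f,c), inpos(e), inpos(f), marked(b), marked(f), ready(f)}
4. bind(e)  →  {above(b,b), above(e,b), above(e,c), above(e,e), above(f,c), inpos(e), inpos(f), marked(b), marked(f), ready(e), ready(f)}

bind(f); step(b,e); tag(f,e); bind(e)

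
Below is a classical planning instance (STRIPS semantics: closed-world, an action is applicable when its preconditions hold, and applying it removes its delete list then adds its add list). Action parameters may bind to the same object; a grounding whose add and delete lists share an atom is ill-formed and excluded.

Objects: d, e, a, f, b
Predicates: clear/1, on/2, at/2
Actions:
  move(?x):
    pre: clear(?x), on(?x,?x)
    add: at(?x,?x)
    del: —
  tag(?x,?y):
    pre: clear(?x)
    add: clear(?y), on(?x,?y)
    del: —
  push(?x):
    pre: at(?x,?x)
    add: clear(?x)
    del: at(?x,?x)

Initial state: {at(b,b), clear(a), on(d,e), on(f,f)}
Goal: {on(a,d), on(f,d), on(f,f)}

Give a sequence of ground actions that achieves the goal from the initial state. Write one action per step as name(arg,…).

1. tag(a,d)  →  {at(b,b), clear(a), clear(d), on(a,d), on(d,e), on(f,f)}
2. tag(d,f)  →  {at(b,b), clear(a), clear(d), clear(f), on(a,d), on(d,e), on(d,f), on(f,f)}
3. tag(f,d)  →  {at(b,b), clear(a), clear(d), clear(f), on(a,d), on(d,e), on(d,f), on(f,d), on(f,f)}

tag(a,d); tag(d,f); tag(f,d)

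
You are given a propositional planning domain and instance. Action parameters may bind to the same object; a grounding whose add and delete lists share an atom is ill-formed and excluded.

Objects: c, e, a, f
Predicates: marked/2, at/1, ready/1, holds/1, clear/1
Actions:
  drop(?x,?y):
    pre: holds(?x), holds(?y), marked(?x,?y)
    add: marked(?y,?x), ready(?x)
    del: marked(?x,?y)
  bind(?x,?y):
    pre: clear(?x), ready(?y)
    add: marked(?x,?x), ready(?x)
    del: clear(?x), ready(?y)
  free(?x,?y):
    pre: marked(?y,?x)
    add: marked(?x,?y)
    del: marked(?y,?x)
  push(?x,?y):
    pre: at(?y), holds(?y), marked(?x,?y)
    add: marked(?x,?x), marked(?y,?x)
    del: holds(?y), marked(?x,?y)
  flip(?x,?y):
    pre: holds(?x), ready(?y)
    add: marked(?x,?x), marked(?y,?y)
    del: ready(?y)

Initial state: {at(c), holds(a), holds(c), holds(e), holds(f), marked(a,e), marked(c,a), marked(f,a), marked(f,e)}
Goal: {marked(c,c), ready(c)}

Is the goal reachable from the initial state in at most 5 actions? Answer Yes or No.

Yes

1. drop(c,a)  →  {at(c), holds(a), holds(c), holds(e), holds(f), marked(a,c), marked(a,e), marked(f,a), marked(f,e), ready(c)}
2. drop(a,c)  →  {at(c), holds(a), holds(c), holds(e), holds(f), marked(a,e), marked(c,a), marked(f,a), marked(f,e), ready(a), ready(c)}
3. flip(c,a)  →  {at(c), holds(a), holds(c), holds(e), holds(f), marked(a,a), marked(a,e), marked(c,a), marked(c,c), marked(f,a), marked(f,e), ready(c)}
optimal plan length = 3; 3 ≤ 5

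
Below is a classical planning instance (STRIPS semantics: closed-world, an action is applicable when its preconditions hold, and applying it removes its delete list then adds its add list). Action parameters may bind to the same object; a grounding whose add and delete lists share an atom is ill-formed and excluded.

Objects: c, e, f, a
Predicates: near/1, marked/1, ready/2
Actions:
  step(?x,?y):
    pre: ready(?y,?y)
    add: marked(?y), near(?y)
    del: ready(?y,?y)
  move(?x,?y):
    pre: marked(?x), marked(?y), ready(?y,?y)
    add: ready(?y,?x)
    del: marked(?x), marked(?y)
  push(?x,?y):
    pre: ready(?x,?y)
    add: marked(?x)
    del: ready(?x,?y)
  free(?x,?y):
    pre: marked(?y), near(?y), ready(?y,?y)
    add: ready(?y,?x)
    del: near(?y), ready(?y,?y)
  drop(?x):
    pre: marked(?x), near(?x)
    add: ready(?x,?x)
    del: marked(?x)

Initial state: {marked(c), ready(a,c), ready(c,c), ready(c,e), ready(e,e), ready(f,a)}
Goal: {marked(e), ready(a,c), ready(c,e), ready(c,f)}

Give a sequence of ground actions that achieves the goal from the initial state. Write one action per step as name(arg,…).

step(c,e); push(f,a); move(f,c)

1. step(c,e)  →  {marked(c), marked(e), near(e), ready(a,c), ready(c,c), ready(c,e), ready(f,a)}
2. push(f,a)  →  {marked(c), marked(e), marked(f), near(e), ready(a,c), ready(c,c), ready(c,e)}
3. move(f,c)  →  {marked(e), near(e), ready(a,c), ready(c,c), ready(c,e), ready(c,f)}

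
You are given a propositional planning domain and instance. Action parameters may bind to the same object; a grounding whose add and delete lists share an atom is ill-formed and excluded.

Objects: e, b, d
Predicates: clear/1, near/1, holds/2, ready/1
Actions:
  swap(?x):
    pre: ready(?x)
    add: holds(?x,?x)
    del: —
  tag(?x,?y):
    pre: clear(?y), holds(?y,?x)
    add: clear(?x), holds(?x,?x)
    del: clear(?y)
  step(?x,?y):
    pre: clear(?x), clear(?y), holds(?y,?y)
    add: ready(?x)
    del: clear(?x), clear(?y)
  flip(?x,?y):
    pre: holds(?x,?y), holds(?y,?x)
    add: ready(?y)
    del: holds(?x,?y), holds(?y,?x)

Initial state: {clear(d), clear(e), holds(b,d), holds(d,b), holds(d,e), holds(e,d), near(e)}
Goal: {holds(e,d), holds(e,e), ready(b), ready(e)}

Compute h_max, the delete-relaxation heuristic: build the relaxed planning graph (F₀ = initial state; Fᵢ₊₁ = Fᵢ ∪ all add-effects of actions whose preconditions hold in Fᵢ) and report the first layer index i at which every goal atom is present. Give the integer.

F0 = init (7 atoms)
F1 = F0 ∪ {clear(b), holds(b,b), holds(d,d), holds(e,e), ready(b), ready(d), ready(e)}  (14 atoms)
goal ⊆ F1  ⇒  h_max = 1

1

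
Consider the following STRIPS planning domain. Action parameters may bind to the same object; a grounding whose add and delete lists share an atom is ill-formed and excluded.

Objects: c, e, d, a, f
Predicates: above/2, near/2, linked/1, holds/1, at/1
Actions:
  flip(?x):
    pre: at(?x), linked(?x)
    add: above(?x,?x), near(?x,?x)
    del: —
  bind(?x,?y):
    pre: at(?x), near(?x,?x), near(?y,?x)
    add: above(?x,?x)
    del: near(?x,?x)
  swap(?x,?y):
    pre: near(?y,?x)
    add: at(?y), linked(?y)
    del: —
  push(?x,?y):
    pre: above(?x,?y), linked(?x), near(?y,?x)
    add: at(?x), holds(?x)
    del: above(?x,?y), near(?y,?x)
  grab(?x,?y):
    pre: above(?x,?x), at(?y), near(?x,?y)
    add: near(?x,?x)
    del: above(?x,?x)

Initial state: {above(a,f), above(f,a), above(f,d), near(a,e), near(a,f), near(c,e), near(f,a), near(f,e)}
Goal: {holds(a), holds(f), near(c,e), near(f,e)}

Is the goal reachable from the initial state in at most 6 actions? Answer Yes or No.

Yes

1. swap(e,a)  →  {above(a,f), above(f,a), above(f,d), at(a), linked(a), near(a,e), near(a,f), near(c,e), near(f,a), near(f,e)}
2. swap(e,f)  →  {above(a,f), above(f,a), above(f,d), at(a), at(f), linked(a), linked(f), near(a,e), near(a,f), near(c,e), near(f,a), near(f,e)}
3. push(a,f)  →  {above(f,a), above(f,d), at(a), at(f), holds(a), linked(a), linked(f), near(a,e), near(a,f), near(c,e), near(f,e)}
4. push(f,a)  →  {above(f,d), at(a), at(f), holds(a), holds(f), linked(a), linked(f), near(a,e), near(c,e), near(f,e)}
optimal plan length = 4; 4 ≤ 6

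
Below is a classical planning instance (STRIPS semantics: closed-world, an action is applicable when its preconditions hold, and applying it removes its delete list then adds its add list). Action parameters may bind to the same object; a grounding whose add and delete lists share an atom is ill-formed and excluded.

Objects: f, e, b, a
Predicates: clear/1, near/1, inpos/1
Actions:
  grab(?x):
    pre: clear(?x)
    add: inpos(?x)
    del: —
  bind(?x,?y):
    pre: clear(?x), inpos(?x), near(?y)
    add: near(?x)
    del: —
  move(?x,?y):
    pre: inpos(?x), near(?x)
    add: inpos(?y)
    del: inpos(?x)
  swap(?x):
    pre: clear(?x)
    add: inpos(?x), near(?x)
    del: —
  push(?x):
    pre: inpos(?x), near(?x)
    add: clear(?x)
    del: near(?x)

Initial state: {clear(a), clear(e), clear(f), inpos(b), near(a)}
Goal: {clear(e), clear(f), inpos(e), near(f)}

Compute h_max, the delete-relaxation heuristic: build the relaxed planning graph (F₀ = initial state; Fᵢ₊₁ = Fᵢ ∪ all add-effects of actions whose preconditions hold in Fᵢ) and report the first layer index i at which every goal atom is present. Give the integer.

1

F0 = init (5 atoms)
F1 = F0 ∪ {inpos(a), inpos(e), inpos(f), near(e), near(f)}  (10 atoms)
goal ⊆ F1  ⇒  h_max = 1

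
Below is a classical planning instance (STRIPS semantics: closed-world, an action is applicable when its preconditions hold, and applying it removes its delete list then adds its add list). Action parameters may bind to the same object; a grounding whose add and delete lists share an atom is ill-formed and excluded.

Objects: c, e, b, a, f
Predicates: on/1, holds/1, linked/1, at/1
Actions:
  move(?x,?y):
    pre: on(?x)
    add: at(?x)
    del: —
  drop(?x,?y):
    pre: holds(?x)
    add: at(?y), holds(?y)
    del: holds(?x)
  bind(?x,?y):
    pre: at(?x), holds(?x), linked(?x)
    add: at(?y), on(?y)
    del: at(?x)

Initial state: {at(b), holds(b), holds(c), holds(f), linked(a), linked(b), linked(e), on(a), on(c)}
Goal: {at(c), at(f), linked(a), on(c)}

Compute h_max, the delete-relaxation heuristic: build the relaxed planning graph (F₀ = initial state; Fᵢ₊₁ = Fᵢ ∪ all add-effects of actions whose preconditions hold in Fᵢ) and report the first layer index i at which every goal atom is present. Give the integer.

1

F0 = init (9 atoms)
F1 = F0 ∪ {at(a), at(c), at(e), at(f), holds(a), holds(e), on(e), on(f)}  (17 atoms)
goal ⊆ F1  ⇒  h_max = 1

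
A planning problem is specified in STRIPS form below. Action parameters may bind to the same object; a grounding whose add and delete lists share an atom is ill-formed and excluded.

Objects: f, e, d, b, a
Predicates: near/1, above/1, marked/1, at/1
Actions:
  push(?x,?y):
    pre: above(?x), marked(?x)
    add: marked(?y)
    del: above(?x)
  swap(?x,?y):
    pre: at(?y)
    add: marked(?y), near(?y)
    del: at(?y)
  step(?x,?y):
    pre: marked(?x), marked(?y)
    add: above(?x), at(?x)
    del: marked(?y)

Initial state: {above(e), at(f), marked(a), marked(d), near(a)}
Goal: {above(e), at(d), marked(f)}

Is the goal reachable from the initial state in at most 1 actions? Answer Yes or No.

1. swap(f,f)  →  {above(e), marked(a), marked(d), marked(f), near(a), near(f)}
2. step(d,d)  →  {above(d), above(e), at(d), marked(a), marked(f), near(a), near(f)}
optimal plan length = 2; 2 > 1

No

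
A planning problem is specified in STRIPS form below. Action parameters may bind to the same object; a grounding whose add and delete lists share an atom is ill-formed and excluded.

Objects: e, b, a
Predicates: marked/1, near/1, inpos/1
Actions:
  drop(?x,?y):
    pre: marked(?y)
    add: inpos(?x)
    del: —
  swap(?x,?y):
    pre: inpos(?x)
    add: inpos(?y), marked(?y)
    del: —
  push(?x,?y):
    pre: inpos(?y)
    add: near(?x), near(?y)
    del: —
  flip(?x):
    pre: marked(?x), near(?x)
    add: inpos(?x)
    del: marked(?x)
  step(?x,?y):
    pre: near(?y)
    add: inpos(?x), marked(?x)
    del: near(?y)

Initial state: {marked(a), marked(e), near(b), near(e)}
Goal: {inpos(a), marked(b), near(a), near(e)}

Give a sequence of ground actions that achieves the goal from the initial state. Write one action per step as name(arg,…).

1. drop(a,e)  →  {inpos(a), marked(a), marked(e), near(b), near(e)}
2. swap(a,b)  →  {inpos(a), inpos(b), marked(a), marked(b), marked(e), near(b), near(e)}
3. push(e,a)  →  {inpos(a), inpos(b), marked(a), marked(b), marked(e), near(a), near(b), near(e)}

drop(a,e); swap(a,b); push(e,a)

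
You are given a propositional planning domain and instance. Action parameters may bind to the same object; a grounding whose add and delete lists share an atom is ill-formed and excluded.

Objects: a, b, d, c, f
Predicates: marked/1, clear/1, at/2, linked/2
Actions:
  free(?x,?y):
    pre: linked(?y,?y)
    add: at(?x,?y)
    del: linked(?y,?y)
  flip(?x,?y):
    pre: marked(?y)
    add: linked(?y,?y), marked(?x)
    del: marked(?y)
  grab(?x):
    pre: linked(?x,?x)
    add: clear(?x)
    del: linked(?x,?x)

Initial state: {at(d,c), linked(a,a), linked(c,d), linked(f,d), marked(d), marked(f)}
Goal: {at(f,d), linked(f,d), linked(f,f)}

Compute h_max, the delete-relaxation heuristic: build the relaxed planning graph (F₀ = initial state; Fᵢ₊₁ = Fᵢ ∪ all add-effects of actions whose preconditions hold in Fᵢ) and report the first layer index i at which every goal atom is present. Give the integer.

2

F0 = init (6 atoms)
F1 = F0 ∪ {at(a,a), at(b,a), at(c,a), at(d,a), at(f,a), clear(a), linked(d,d), linked(f,f), marked(a), marked(b), marked(c)}  (17 atoms)
F2 = F1 ∪ {at(a,d), at(a,f), at(b,d), at(b,f), at(c,d), at(c,f), at(d,d), at(d,f), at(f,d), at(f,f), clear(d), clear(f), linked(b,b), linked(c,c)}  (31 atoms)
goal ⊆ F2  ⇒  h_max = 2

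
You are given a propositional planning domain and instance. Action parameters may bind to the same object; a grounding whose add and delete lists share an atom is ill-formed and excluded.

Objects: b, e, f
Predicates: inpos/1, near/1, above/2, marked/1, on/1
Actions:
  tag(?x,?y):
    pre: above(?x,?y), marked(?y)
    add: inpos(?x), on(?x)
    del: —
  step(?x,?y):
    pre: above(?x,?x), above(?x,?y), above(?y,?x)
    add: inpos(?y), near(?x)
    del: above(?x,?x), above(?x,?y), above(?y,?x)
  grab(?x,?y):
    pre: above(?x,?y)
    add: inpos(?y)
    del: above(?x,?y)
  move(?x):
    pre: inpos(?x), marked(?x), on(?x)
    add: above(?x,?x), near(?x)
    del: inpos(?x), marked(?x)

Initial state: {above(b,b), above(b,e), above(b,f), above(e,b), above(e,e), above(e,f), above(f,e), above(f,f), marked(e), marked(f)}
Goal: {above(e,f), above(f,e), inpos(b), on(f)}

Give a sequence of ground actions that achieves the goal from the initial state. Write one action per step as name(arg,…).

tag(b,e); tag(f,e)

1. tag(b,e)  →  {above(b,b), above(b,e), above(b,f), above(e,b), above(e,e), above(e,f), above(f,e), above(f,f), inpos(b), marked(e), marked(f), on(b)}
2. tag(f,e)  →  {above(b,b), above(b,e), above(b,f), above(e,b), above(e,e), above(e,f), above(f,e), above(f,f), inpos(b), inpos(f), marked(e), marked(f), on(b), on(f)}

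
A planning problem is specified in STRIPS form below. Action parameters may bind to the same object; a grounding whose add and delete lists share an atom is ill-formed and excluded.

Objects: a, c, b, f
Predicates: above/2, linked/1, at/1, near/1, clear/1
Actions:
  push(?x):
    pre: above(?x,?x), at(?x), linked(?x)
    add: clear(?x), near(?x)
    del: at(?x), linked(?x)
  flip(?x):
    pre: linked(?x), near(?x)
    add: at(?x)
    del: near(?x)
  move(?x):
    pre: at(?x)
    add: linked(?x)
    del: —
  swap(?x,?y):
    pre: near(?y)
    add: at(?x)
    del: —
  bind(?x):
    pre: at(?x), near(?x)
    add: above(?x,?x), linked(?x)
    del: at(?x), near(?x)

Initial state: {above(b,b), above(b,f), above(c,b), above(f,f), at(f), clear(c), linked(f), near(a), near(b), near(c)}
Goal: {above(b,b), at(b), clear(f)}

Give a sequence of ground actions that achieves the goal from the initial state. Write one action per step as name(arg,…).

push(f); swap(b,a)

1. push(f)  →  {above(b,b), above(b,f), above(c,b), above(f,f), clear(c), clear(f), near(a), near(b), near(c), near(f)}
2. swap(b,a)  →  {above(b,b), above(b,f), above(c,b), above(f,f), at(b), clear(c), clear(f), near(a), near(b), near(c), near(f)}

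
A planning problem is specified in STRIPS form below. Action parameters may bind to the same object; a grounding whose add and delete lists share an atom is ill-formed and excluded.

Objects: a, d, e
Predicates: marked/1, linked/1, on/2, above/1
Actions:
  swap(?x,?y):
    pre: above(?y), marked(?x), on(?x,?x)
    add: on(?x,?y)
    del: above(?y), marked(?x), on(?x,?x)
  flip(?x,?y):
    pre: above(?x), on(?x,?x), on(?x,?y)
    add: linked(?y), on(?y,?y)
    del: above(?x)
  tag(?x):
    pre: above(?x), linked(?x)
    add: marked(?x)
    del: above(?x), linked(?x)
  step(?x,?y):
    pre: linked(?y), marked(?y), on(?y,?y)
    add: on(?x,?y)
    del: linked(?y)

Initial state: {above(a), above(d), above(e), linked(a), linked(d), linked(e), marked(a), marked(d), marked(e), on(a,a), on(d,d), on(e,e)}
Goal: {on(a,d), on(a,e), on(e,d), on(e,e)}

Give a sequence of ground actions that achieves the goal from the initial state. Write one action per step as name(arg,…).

swap(a,d); step(a,e); step(e,d)

1. swap(a,d)  →  {above(a), above(e), linked(a), linked(d), linked(e), marked(d), marked(e), on(a,d), on(d,d), on(e,e)}
2. step(a,e)  →  {above(a), above(e), linked(a), linked(d), marked(d), marked(e), on(a,d), on(a,e), on(d,d), on(e,e)}
3. step(e,d)  →  {above(a), above(e), linked(a), marked(d), marked(e), on(a,d), on(a,e), on(d,d), on(e,d), on(e,e)}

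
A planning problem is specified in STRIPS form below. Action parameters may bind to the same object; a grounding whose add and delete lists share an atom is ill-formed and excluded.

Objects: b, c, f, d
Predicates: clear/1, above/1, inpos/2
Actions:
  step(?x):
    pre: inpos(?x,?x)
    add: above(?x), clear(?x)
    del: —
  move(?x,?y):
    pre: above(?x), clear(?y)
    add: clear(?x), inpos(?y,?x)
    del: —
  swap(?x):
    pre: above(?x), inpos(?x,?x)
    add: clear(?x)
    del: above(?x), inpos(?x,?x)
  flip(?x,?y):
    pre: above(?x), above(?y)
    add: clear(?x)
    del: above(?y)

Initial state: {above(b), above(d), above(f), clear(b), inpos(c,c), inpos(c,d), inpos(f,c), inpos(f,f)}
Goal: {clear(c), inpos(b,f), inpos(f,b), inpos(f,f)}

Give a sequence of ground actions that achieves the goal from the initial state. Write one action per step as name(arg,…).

step(c); move(f,b); move(b,f)

1. step(c)  →  {above(b), above(c), above(d), above(f), clear(b), clear(c), inpos(c,c), inpos(c,d), inpos(f,c), inpos(f,f)}
2. move(f,b)  →  {above(b), above(c), above(d), above(f), clear(b), clear(c), clear(f), inpos(b,f), inpos(c,c), inpos(c,d), inpos(f,c), inpos(f,f)}
3. move(b,f)  →  {above(b), above(c), above(d), above(f), clear(b), clear(c), clear(f), inpos(b,f), inpos(c,c), inpos(c,d), inpos(f,b), inpos(f,c), inpos(f,f)}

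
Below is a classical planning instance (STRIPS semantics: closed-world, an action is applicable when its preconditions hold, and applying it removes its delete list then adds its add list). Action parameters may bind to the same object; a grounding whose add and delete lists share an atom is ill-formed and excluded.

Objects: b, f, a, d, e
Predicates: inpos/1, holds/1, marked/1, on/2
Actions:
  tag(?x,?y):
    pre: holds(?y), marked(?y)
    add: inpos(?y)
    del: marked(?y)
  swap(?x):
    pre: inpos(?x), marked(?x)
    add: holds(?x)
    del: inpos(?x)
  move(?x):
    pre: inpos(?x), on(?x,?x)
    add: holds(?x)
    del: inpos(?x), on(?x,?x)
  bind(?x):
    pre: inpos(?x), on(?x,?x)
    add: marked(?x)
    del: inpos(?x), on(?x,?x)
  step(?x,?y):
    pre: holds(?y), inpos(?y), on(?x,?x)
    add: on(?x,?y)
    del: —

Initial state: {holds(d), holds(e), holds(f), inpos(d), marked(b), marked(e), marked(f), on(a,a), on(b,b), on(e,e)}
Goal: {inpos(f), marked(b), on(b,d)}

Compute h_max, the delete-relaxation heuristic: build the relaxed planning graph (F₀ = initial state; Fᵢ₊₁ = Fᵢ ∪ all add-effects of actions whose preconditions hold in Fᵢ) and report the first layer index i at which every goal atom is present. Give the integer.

1

F0 = init (10 atoms)
F1 = F0 ∪ {inpos(e), inpos(f), on(a,d), on(b,d), on(e,d)}  (15 atoms)
goal ⊆ F1  ⇒  h_max = 1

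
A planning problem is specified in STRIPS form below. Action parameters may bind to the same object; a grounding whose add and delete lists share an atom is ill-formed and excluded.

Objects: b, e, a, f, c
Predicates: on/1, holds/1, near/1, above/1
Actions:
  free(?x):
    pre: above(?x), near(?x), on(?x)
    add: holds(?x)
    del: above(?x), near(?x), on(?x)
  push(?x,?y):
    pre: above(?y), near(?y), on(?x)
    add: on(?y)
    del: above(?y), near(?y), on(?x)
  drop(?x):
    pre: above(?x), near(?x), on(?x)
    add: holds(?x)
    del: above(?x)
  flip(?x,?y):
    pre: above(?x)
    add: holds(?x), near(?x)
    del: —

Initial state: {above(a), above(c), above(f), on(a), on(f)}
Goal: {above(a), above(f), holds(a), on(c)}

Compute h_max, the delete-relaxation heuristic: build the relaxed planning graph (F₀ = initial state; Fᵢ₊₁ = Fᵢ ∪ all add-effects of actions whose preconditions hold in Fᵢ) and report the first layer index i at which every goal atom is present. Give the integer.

2

F0 = init (5 atoms)
F1 = F0 ∪ {holds(a), holds(c), holds(f), near(a), near(c), near(f)}  (11 atoms)
F2 = F1 ∪ {on(c)}  (12 atoms)
goal ⊆ F2  ⇒  h_max = 2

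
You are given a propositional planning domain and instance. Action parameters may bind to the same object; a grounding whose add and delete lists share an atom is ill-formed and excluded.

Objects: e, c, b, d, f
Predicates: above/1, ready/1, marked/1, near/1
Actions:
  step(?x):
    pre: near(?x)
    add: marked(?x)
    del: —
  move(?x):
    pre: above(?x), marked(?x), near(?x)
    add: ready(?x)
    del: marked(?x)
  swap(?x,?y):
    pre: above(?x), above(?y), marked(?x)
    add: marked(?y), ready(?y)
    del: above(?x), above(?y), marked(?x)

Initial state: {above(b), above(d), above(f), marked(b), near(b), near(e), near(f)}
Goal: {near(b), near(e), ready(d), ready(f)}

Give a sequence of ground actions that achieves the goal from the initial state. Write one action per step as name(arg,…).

1. step(f)  →  {above(b), above(d), above(f), marked(b), marked(f), near(b), near(e), near(f)}
2. move(f)  →  {above(b), above(d), above(f), marked(b), near(b), near(e), near(f), ready(f)}
3. swap(b,d)  →  {above(f), marked(d), near(b), near(e), near(f), ready(d), ready(f)}

step(f); move(f); swap(b,d)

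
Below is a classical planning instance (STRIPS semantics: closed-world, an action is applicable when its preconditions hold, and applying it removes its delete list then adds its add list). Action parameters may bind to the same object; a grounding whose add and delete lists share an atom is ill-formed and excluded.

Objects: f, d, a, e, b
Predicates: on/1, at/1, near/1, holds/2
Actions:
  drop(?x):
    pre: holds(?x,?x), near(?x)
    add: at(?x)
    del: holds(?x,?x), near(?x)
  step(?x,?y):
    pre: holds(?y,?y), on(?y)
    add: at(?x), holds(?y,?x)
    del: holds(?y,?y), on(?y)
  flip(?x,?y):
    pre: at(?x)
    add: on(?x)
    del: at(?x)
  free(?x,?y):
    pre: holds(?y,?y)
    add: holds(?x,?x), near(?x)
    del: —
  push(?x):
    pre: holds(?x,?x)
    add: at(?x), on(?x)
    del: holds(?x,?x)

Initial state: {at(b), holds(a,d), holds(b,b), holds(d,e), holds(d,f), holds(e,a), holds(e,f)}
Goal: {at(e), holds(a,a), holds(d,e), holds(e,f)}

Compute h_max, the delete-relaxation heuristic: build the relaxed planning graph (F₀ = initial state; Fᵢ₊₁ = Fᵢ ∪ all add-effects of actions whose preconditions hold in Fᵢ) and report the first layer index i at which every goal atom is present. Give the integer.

2

F0 = init (7 atoms)
F1 = F0 ∪ {holds(a,a), holds(d,d), holds(e,e), holds(f,f), near(a), near(b), near(d), near(e), near(f), on(b)}  (17 atoms)
F2 = F1 ∪ {at(a), at(d), at(e), at(f), holds(b,a), holds(b,d), holds(b,e), holds(b,f), on(a), on(d), on(e), on(f)}  (29 atoms)
goal ⊆ F2  ⇒  h_max = 2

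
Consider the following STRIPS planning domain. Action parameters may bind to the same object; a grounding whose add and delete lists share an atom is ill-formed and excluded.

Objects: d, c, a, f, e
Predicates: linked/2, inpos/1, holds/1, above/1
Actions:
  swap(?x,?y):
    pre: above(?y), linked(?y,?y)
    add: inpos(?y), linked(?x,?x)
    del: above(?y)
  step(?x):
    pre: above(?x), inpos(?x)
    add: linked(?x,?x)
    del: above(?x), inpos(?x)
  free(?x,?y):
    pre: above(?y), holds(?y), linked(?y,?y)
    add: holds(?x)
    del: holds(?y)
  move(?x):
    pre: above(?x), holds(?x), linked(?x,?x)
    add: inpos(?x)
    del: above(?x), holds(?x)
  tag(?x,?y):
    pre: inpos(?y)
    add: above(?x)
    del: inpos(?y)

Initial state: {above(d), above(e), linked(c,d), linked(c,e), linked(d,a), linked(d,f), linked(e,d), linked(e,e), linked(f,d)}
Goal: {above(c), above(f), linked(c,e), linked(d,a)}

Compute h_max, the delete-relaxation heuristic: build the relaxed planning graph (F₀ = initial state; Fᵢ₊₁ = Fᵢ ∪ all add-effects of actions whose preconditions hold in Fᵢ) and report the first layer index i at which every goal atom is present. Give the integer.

F0 = init (9 atoms)
F1 = F0 ∪ {inpos(e), linked(a,a), linked(c,c), linked(d,d), linked(f,f)}  (14 atoms)
F2 = F1 ∪ {above(a), above(c), above(f), inpos(d)}  (18 atoms)
goal ⊆ F2  ⇒  h_max = 2

2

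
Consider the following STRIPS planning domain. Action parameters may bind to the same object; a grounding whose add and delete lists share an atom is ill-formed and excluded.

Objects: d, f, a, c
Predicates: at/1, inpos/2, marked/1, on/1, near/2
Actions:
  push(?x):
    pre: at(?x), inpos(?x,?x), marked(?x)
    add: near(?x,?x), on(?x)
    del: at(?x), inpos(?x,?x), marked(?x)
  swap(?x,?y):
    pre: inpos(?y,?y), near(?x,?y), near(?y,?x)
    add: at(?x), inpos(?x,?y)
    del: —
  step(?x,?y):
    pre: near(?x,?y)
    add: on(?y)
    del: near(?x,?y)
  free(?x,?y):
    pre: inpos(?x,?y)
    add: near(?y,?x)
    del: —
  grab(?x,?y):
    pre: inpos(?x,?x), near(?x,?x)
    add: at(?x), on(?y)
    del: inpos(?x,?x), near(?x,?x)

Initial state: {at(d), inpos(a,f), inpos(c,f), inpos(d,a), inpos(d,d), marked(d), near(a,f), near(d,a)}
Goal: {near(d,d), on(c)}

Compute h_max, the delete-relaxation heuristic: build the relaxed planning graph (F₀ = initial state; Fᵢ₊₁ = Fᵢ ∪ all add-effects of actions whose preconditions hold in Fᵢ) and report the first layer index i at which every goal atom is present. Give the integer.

F0 = init (8 atoms)
F1 = F0 ∪ {near(a,d), near(d,d), near(f,a), near(f,c), on(a), on(d), on(f)}  (15 atoms)
F2 = F1 ∪ {at(a), inpos(a,d), on(c)}  (18 atoms)
goal ⊆ F2  ⇒  h_max = 2

2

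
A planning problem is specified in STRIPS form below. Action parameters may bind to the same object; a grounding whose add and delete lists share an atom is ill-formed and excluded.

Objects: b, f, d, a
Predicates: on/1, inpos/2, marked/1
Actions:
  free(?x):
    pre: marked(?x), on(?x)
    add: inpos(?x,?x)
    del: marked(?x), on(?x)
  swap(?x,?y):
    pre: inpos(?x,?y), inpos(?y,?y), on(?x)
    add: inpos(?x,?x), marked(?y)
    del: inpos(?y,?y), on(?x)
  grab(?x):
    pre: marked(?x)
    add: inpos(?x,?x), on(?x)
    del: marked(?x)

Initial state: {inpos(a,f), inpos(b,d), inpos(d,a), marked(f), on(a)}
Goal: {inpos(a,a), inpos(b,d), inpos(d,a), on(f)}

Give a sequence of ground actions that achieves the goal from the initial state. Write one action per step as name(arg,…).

1. grab(f)  →  {inpos(a,f), inpos(b,d), inpos(d,a), inpos(f,f), on(a), on(f)}
2. swap(a,f)  →  {inpos(a,a), inpos(a,f), inpos(b,d), inpos(d,a), marked(f), on(f)}

grab(f); swap(a,f)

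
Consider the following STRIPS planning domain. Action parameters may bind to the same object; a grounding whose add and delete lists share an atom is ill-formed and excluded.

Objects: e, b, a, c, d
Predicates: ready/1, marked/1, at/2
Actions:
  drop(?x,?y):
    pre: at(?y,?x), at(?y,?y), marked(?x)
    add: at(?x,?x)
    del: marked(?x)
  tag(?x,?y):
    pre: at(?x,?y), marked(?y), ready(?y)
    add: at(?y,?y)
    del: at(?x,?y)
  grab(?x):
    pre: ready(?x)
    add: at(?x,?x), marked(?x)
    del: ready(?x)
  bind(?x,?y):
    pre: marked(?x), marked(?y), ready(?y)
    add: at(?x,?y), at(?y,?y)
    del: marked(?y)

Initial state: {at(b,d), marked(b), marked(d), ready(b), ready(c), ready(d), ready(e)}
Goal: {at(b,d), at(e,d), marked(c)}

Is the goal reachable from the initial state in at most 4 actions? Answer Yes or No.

Yes

1. grab(e)  →  {at(b,d), at(e,e), marked(b), marked(d), marked(e), ready(b), ready(c), ready(d)}
2. grab(c)  →  {at(b,d), at(c,c), at(e,e), marked(b), marked(c), marked(d), marked(e), ready(b), ready(d)}
3. bind(e,d)  →  {at(b,d), at(c,c), at(d,d), at(e,d), at(e,e), marked(b), marked(c), marked(e), ready(b), ready(d)}
optimal plan length = 3; 3 ≤ 4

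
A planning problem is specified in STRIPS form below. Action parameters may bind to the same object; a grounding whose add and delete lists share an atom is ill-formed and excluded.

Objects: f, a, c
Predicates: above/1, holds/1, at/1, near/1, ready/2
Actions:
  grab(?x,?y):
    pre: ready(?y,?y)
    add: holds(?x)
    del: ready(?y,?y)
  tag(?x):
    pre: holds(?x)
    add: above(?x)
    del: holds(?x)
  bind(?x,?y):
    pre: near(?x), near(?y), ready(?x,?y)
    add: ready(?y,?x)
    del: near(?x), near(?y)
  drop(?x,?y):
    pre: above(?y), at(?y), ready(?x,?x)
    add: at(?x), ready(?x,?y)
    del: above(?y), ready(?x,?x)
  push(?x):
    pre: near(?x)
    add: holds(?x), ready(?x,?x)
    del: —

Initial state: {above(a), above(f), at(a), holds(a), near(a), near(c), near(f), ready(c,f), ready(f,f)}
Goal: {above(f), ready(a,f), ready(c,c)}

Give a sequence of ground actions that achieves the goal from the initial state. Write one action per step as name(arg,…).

drop(f,a); bind(f,a); push(c)

1. drop(f,a)  →  {above(f), at(a), at(f), holds(a), near(a), near(c), near(f), ready(c,f), ready(f,a)}
2. bind(f,a)  →  {above(f), at(a), at(f), holds(a), near(c), ready(a,f), ready(c,f), ready(f,a)}
3. push(c)  →  {above(f), at(a), at(f), holds(a), holds(c), near(c), ready(a,f), ready(c,c), ready(c,f), ready(f,a)}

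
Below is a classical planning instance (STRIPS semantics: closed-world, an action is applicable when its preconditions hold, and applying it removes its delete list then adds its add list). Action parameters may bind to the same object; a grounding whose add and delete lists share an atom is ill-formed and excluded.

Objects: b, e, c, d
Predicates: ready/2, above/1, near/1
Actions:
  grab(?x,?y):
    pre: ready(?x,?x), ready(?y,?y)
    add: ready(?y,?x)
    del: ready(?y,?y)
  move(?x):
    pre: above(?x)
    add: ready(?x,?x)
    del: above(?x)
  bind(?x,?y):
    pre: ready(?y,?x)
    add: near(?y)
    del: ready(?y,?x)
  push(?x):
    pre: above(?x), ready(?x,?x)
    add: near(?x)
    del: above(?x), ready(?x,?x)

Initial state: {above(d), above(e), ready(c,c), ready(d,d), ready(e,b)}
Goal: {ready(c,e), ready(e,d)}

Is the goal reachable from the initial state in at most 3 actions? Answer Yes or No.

Yes

1. move(e)  →  {above(d), ready(c,c), ready(d,d), ready(e,b), ready(e,e)}
2. grab(e,c)  →  {above(d), ready(c,e), ready(d,d), ready(e,b), ready(e,e)}
3. grab(d,e)  →  {above(d), ready(c,e), ready(d,d), ready(e,b), ready(e,d)}
optimal plan length = 3; 3 ≤ 3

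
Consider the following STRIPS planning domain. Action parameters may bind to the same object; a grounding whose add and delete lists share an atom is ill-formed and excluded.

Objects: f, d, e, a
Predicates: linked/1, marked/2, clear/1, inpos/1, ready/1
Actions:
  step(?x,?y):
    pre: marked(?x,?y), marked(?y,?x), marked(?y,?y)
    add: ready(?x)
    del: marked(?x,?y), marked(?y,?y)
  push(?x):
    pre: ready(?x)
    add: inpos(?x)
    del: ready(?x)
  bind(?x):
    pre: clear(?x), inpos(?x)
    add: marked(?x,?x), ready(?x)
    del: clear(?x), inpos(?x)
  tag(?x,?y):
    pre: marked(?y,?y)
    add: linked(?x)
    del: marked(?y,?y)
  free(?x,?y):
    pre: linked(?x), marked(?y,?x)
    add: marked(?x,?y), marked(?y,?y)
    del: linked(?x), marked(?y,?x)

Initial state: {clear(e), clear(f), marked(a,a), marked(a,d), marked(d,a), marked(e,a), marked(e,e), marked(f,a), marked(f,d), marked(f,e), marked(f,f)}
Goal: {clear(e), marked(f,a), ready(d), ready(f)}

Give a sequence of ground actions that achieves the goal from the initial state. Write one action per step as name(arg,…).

step(f,f); step(d,a)

1. step(f,f)  →  {clear(e), clear(f), marked(a,a), marked(a,d), marked(d,a), marked(e,a), marked(e,e), marked(f,a), marked(f,d), marked(f,e), ready(f)}
2. step(d,a)  →  {clear(e), clear(f), marked(a,d), marked(e,a), marked(e,e), marked(f,a), marked(f,d), marked(f,e), ready(d), ready(f)}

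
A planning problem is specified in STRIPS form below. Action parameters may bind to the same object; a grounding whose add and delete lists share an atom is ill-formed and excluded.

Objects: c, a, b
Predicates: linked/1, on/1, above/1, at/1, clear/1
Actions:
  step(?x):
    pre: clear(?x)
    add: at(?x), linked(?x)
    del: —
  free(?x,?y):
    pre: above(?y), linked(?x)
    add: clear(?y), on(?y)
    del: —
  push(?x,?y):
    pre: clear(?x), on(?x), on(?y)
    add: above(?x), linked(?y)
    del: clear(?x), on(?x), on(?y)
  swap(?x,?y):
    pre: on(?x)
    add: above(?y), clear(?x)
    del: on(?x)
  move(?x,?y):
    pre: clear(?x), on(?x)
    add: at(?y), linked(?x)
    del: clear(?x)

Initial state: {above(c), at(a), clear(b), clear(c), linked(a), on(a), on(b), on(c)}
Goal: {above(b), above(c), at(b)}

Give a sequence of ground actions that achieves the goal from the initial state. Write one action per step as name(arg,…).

step(b); push(b,c)

1. step(b)  →  {above(c), at(a), at(b), clear(b), clear(c), linked(a), linked(b), on(a), on(b), on(c)}
2. push(b,c)  →  {above(b), above(c), at(a), at(b), clear(c), linked(a), linked(b), linked(c), on(a)}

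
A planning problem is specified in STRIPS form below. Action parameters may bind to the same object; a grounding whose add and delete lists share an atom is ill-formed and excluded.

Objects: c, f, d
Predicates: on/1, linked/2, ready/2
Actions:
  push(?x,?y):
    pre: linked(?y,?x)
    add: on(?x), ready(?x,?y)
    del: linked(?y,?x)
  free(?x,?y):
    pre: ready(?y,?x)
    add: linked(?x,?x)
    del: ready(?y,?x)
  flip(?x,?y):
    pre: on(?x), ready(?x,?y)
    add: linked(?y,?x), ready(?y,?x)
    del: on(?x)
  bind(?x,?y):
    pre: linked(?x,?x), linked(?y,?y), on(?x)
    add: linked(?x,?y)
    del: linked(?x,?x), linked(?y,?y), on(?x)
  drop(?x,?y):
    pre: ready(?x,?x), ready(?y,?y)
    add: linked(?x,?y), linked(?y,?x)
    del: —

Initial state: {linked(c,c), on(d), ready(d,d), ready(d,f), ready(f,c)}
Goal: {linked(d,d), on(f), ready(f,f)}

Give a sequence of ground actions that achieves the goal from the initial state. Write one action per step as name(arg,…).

free(f,d); push(f,f); free(d,d)

1. free(f,d)  →  {linked(c,c), linked(f,f), on(d), ready(d,d), ready(f,c)}
2. push(f,f)  →  {linked(c,c), on(d), on(f), ready(d,d), ready(f,c), ready(f,f)}
3. free(d,d)  →  {linked(c,c), linked(d,d), on(d), on(f), ready(f,c), ready(f,f)}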